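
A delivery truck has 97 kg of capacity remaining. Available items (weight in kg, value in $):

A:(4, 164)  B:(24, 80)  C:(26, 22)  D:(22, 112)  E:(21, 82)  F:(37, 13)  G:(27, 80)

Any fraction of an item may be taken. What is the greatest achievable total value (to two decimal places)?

515.04

Ratios (sorted): A 41.00, D 5.09, E 3.90, B 3.33, G 2.96, C 0.85, F 0.35
take A (4 @ 164); take D (22 @ 112); take E (21 @ 82); take B (24 @ 80); take 26/27 of G → 77.04. Capacity used 97/97.
Total value = 515.04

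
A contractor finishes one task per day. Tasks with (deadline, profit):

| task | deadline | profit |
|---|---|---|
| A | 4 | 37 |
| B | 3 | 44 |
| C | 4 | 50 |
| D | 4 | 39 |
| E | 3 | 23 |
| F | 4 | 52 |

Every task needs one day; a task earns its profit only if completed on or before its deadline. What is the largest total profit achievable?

185

Sort by profit descending; place each in the latest free slot ≤ its deadline.
By profit: F(d4,52), C(d4,50), B(d3,44), D(d4,39), A(d4,37), E(d3,23)
F→slot 4; C→slot 3; B→slot 2; D→slot 1; A skipped; E skipped.
Profit = 39 + 44 + 50 + 52 = 185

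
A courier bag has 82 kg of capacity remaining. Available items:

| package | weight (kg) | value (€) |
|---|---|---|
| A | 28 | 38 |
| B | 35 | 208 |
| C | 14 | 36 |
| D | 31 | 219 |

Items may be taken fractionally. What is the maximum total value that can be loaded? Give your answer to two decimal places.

465.71

Sort by value per unit weight and fill in that order.
Order: D (219/31=7.06) > B (208/35=5.94) > C (36/14=2.57) > A (38/28=1.36)
Fill: take D (31 @ 219) → take B (35 @ 208) → take C (14 @ 36) → take 2/28 of A → 2.71; 82/82 used.
Total value = 465.71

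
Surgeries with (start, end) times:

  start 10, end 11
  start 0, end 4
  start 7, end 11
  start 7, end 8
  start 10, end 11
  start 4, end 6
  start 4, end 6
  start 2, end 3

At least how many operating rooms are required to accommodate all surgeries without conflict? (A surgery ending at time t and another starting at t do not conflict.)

Count concurrent intervals with a sweep; the peak is the room count.
Events (time:±→running): 0:+→1 2:+→2 3:-→1 4:-→0 4:+→1 4:+→2 6:-→1 6:-→0 7:+→1 7:+→2 8:-→1 10:+→2 10:+→3 … peak 3.

3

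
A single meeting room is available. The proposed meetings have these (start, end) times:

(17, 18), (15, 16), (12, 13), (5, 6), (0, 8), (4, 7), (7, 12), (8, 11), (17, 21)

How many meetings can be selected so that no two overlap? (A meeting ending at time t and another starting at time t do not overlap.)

5

By end time: (5,6), (4,7), (0,8), (8,11), (7,12), (12,13), (15,16), (17,18), (17,21).
Pick (5,6); next start ≥ 6 → (8,11); next start ≥ 11 → (12,13); next start ≥ 13 → (15,16); next start ≥ 16 → (17,18).
Selected 5 meetings.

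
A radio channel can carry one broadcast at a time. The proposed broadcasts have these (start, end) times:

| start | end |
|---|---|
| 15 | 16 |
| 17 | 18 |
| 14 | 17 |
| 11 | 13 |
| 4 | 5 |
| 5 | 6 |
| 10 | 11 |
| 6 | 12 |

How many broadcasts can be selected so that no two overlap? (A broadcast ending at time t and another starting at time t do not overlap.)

By end time: (4,5), (5,6), (10,11), (6,12), (11,13), (15,16), (14,17), (17,18).
Pick (4,5); next start ≥ 5 → (5,6); next start ≥ 6 → (10,11); next start ≥ 11 → (11,13); next start ≥ 13 → (15,16); next start ≥ 16 → (17,18).
Selected 6 broadcasts.

6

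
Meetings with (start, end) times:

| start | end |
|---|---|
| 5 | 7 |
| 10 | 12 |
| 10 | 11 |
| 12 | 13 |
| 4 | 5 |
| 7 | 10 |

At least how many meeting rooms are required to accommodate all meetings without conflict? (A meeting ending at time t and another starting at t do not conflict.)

2

starts: [4, 5, 7, 10, 10, 12]
ends:   [5, 7, 10, 11, 12, 13]
s4→1 e5→0 s5→1 e7→0 s7→1 e10→0 s10→1 s10→2  — peak 2.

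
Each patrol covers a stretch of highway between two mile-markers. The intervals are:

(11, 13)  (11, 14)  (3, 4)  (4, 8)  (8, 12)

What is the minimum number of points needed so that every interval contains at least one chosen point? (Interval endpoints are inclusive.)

Sort by right endpoint; whenever an interval is uncovered, place a point at its right end.
Sorted: [3,4] [4,8] [8,12] [11,13] [11,14]
{[3,4],[4,8]} hit by 4; {[8,12],[11,13],[11,14]} hit by 12.
Points: 4, 12 (2 total).

2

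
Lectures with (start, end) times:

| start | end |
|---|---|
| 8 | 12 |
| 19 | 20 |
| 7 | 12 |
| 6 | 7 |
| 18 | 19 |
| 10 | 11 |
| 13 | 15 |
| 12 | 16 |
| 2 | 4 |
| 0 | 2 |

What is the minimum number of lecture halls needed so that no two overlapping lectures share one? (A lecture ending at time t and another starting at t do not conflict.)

Count concurrent intervals with a sweep; the peak is the room count.
starts: [0, 2, 6, 7, 8, 10, 12, 13, 18, 19]
ends:   [2, 4, 7, 11, 12, 12, 15, 16, 19, 20]
s0→1 e2→0 s2→1 e4→0 s6→1 e7→0 s7→1 s8→2 s10→3  — peak 3.

3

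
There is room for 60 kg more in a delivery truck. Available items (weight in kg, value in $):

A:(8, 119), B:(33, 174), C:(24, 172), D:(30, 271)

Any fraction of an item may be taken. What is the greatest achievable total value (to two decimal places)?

Ratios (sorted): A 14.88, D 9.03, C 7.17, B 5.27
take A (8 @ 119); take D (30 @ 271); take 22/24 of C → 157.67. Capacity used 60/60.
Total value = 547.67

547.67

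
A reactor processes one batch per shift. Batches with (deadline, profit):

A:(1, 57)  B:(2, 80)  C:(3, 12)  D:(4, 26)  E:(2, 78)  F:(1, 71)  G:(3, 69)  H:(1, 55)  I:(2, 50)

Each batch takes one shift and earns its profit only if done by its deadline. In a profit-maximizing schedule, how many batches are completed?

4

Profit order: B=80 E=78 F=71 G=69 A=57 H=55 I=50 D=26 C=12
Assign: B→slot 2, E→slot 1, F skipped, G→slot 3, A skipped, H skipped, I skipped, D→slot 4, C skipped.
Slots: [1:E] [2:B] [3:G] [4:D]
4 of 9 scheduled.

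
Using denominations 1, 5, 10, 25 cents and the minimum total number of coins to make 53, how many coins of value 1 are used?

3

53 = 2×25 + 3×1
Count of 1: 3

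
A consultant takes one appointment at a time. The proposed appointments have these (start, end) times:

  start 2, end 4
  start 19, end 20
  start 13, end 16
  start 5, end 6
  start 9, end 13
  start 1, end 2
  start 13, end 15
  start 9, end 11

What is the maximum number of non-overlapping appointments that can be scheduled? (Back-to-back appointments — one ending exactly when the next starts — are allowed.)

Sort by end time and greedily take each interval whose start is ≥ the last chosen end.
Sorted by end: (1,2)  (2,4)  (5,6)  (9,11)  (9,13)  (13,15)  (13,16)  (19,20)
take (1,2); take (2,4); take (5,6); take (9,11); take (13,15); take (19,20).
Selected 6 appointments.

6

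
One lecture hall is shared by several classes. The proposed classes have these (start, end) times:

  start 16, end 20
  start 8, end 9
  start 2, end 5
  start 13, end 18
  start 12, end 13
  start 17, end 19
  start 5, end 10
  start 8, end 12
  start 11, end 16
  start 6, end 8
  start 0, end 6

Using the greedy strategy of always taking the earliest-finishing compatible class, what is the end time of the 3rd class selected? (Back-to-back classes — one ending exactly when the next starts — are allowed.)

Sort by end time and greedily take each interval whose start is ≥ the last chosen end.
By end time: (2,5), (0,6), (6,8), (8,9), (5,10), (8,12), (12,13), (11,16), (13,18), (17,19), (16,20).
Pick (2,5); next start ≥ 5 → (6,8); next start ≥ 8 → (8,9); next start ≥ 9 → (12,13); next start ≥ 13 → (13,18).
Selected: (2,5) (6,8) (8,9) (12,13) (13,18)

9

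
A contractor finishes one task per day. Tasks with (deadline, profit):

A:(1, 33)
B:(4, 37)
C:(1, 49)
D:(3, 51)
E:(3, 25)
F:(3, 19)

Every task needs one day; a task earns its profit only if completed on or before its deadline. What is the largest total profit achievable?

Sort by profit descending; place each in the latest free slot ≤ its deadline.
By profit: D(d3,51), C(d1,49), B(d4,37), A(d1,33), E(d3,25), F(d3,19)
D→slot 3; C→slot 1; B→slot 4; A skipped; E→slot 2; F skipped.
Profit = 49 + 25 + 51 + 37 = 162

162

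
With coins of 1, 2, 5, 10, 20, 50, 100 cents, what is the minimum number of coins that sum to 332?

332 = 3×100 + 1×20 + 1×10 + 1×2
Total coins = 3 + 1 + 1 + 1 = 6

6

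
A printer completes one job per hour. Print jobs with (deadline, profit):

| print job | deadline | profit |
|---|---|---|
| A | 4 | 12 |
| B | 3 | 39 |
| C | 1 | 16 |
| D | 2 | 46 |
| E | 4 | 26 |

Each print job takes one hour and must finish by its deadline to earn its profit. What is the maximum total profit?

127

Sort by profit descending; place each in the latest free slot ≤ its deadline.
By profit: D(d2,46), B(d3,39), E(d4,26), C(d1,16), A(d4,12)
D→slot 2; B→slot 3; E→slot 4; C→slot 1; A skipped.
Profit = 16 + 46 + 39 + 26 = 127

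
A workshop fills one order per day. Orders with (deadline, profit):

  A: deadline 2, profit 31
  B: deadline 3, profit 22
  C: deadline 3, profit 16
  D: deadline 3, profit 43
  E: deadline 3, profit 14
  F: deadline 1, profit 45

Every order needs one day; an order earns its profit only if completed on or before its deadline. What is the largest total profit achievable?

119

Sort by profit descending; place each in the latest free slot ≤ its deadline.
By profit: F(d1,45), D(d3,43), A(d2,31), B(d3,22), C(d3,16), E(d3,14)
F→slot 1; D→slot 3; A→slot 2; B skipped; C skipped; E skipped.
Profit = 45 + 31 + 43 = 119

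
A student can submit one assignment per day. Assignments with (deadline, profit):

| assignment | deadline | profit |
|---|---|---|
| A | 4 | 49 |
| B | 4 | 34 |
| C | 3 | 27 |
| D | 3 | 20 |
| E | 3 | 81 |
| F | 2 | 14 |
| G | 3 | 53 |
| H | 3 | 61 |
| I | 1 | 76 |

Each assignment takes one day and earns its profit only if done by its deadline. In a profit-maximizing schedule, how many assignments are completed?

4

By profit: E(d3,81), I(d1,76), H(d3,61), G(d3,53), A(d4,49), B(d4,34), C(d3,27), D(d3,20), F(d2,14)
E→slot 3; I→slot 1; H→slot 2; G skipped; A→slot 4; B skipped; C skipped; D skipped; F skipped.
4 of 9 scheduled.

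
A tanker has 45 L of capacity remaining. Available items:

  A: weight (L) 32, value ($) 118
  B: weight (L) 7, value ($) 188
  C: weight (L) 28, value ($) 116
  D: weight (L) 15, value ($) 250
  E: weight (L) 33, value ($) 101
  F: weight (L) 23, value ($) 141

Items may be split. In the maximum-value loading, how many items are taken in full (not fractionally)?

Sort by value per unit weight and fill in that order.
Order: B (188/7=26.86) > D (250/15=16.67) > F (141/23=6.13) > C (116/28=4.14) > A (118/32=3.69) > E (101/33=3.06)
Fill: take B (7 @ 188) → take D (15 @ 250) → take F (23 @ 141); 45/45 used.
3 item(s) taken whole.

3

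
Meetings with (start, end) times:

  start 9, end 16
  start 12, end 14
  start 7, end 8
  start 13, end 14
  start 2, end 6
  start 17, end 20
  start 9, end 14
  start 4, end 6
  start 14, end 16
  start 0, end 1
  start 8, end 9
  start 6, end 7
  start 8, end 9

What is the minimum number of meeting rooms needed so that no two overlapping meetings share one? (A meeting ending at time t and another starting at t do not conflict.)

The answer is the maximum number of intervals overlapping at any instant.
starts: [0, 2, 4, 6, 7, 8, 8, 9, 9, 12, 13, 14, 17]
ends:   [1, 6, 6, 7, 8, 9, 9, 14, 14, 14, 16, 16, 20]
s0→1 e1→0 s2→1 s4→2 e6→1 e6→0 s6→1 e7→0 s7→1 e8→0 s8→1 s8→2 e9→1 e9→0 s9→1 s9→2 s12→3 s13→4  — peak 4.

4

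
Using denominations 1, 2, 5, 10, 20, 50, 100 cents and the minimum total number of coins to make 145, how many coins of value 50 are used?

0

Greedy: take as many of the largest coin as possible, then repeat with the remainder.
145 = 1×100 + 2×20 + 1×5
Count of 50: 0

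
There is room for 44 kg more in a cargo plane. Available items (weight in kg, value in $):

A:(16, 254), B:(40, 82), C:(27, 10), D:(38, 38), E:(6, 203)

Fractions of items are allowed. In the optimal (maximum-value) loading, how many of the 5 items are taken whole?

Greedy by value/weight ratio, highest first.
Order: E (203/6=33.83) > A (254/16=15.88) > B (82/40=2.05) > D (38/38=1.00) > C (10/27=0.37)
Fill: take E (6 @ 203) → take A (16 @ 254) → take 22/40 of B → 45.10; 44/44 used.
2 item(s) taken whole; one partial (take 22/40 of B).

2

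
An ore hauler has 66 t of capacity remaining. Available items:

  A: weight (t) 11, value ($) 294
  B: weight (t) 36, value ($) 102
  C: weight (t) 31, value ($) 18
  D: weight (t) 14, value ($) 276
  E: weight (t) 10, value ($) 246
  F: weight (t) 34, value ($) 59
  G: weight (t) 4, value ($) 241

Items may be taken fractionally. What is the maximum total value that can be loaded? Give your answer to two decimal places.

Order: G (241/4=60.25) > A (294/11=26.73) > E (246/10=24.60) > D (276/14=19.71) > B (102/36=2.83) > F (59/34=1.74) > C (18/31=0.58)
Fill: take G (4 @ 241) → take A (11 @ 294) → take E (10 @ 246) → take D (14 @ 276) → take 27/36 of B → 76.50; 66/66 used.
Total value = 1133.50

1133.50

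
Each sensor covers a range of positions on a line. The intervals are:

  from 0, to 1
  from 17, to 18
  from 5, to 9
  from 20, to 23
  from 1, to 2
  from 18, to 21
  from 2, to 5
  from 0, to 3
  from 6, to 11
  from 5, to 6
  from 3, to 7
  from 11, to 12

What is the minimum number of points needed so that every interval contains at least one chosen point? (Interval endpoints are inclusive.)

5

Process intervals by earliest right end; each time one isn't hit yet, stab at its right endpoint.
By right end: [0,1]  [1,2]  [0,3]  [2,5]  [5,6]  [3,7]  [5,9]  [6,11]  [11,12]  [17,18]  [18,21]  [20,23]
[0,1] uncovered → point at 1; [2,5] uncovered → point at 5; [6,11] uncovered → point at 11; [17,18] uncovered → point at 18; [20,23] uncovered → point at 23.
Points: 1, 5, 11, 18, 23 (5 total).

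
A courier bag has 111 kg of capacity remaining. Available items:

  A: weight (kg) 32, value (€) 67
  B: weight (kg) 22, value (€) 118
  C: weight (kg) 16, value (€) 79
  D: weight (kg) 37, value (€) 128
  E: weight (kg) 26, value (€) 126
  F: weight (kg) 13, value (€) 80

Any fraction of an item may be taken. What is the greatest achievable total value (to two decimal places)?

520.62

Order: F (80/13=6.15) > B (118/22=5.36) > C (79/16=4.94) > E (126/26=4.85) > D (128/37=3.46) > A (67/32=2.09)
Fill: take F (13 @ 80) → take B (22 @ 118) → take C (16 @ 79) → take E (26 @ 126) → take 34/37 of D → 117.62; 111/111 used.
Total value = 520.62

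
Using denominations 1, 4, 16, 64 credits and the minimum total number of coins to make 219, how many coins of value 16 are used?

1

Greedy: take as many of the largest coin as possible, then repeat with the remainder.
219 = 3×64 + 1×16 + 2×4 + 3×1
Count of 16: 1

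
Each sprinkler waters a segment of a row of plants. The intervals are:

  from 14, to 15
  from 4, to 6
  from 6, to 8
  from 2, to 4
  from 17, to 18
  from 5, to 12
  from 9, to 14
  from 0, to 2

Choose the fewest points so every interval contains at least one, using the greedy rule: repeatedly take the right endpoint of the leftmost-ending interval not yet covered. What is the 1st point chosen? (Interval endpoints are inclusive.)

By right end: [0,2]  [2,4]  [4,6]  [6,8]  [5,12]  [9,14]  [14,15]  [17,18]
[0,2] uncovered → point at 2; [4,6] uncovered → point at 6; [9,14] uncovered → point at 14; [17,18] uncovered → point at 18.
Points: 2, 6, 14, 18 (4 total).

2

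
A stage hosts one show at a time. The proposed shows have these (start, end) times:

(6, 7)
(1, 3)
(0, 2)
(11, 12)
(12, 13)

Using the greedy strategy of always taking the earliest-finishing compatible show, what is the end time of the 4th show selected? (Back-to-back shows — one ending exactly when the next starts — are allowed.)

13

Sort by end time and greedily take each interval whose start is ≥ the last chosen end.
Sorted by end: (0,2)  (1,3)  (6,7)  (11,12)  (12,13)
take (0,2); take (6,7); take (11,12); take (12,13).
Selected: (0,2) (6,7) (11,12) (12,13)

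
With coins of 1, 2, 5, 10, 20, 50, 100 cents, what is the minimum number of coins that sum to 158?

5

158 − 1×100→58 − 1×50→8 − 1×5→3 − 1×2→1 − 1×1→0
Total coins = 1 + 1 + 1 + 1 + 1 = 5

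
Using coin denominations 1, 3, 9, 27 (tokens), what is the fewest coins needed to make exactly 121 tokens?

7

121 = 4×27 + 1×9 + 1×3 + 1×1
Total coins = 4 + 1 + 1 + 1 = 7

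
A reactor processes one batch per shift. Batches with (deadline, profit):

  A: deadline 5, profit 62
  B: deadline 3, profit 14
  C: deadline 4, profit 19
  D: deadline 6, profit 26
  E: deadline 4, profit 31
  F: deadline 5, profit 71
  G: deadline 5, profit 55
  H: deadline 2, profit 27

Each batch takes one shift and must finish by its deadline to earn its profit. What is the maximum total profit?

By profit: F(d5,71), A(d5,62), G(d5,55), E(d4,31), H(d2,27), D(d6,26), C(d4,19), B(d3,14)
F→slot 5; A→slot 4; G→slot 3; E→slot 2; H→slot 1; D→slot 6; C skipped; B skipped.
Profit = 27 + 31 + 55 + 62 + 71 + 26 = 272

272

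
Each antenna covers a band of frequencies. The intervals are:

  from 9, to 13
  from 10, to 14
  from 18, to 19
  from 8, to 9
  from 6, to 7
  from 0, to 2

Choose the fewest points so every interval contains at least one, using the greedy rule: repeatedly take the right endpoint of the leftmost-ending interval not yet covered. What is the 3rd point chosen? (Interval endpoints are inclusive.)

Sort by right endpoint; whenever an interval is uncovered, place a point at its right end.
Sorted: [0,2] [6,7] [8,9] [9,13] [10,14] [18,19]
{[0,2]} hit by 2; {[6,7]} hit by 7; {[8,9],[9,13]} hit by 9; {[10,14]} hit by 14; {[18,19]} hit by 19.
Points: 2, 7, 9, 14, 19 (5 total).

9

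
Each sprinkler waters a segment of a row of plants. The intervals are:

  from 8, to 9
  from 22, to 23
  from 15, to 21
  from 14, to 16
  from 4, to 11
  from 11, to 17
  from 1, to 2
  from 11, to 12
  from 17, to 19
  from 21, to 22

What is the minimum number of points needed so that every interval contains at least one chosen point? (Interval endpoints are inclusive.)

6

By right end: [1,2]  [8,9]  [4,11]  [11,12]  [14,16]  [11,17]  [17,19]  [15,21]  [21,22]  [22,23]
[1,2] uncovered → point at 2; [8,9] uncovered → point at 9; [11,12] uncovered → point at 12; [14,16] uncovered → point at 16; [17,19] uncovered → point at 19; [21,22] uncovered → point at 22.
Points: 2, 9, 12, 16, 19, 22 (6 total).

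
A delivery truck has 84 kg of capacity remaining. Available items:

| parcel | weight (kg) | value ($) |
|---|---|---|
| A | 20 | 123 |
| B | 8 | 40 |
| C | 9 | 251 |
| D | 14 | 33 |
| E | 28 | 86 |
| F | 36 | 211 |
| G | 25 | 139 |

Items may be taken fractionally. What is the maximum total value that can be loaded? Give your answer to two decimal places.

690.64

Sort by value per unit weight and fill in that order.
Order: C (251/9=27.89) > A (123/20=6.15) > F (211/36=5.86) > G (139/25=5.56) > B (40/8=5.00) > E (86/28=3.07) > D (33/14=2.36)
Fill: take C (9 @ 251) → take A (20 @ 123) → take F (36 @ 211) → take 19/25 of G → 105.64; 84/84 used.
Total value = 690.64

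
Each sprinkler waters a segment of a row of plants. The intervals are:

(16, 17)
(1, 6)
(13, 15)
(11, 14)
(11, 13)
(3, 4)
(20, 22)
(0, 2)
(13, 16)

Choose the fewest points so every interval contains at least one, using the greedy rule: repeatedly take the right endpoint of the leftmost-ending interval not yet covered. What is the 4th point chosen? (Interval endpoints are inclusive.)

17

By right end: [0,2]  [3,4]  [1,6]  [11,13]  [11,14]  [13,15]  [13,16]  [16,17]  [20,22]
[0,2] uncovered → point at 2; [3,4] uncovered → point at 4; [11,13] uncovered → point at 13; [16,17] uncovered → point at 17; [20,22] uncovered → point at 22.
Points: 2, 4, 13, 17, 22 (5 total).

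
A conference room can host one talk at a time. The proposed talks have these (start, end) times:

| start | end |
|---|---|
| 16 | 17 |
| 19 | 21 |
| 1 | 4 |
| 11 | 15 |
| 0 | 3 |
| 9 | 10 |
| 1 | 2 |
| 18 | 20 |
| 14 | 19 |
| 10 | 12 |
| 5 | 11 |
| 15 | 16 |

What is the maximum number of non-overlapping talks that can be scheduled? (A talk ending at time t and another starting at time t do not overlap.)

6

By end time: (1,2), (0,3), (1,4), (9,10), (5,11), (10,12), (11,15), (15,16), (16,17), (14,19), (18,20), (19,21).
Pick (1,2); next start ≥ 2 → (9,10); next start ≥ 10 → (10,12); next start ≥ 12 → (15,16); next start ≥ 16 → (16,17); next start ≥ 17 → (18,20).
Selected 6 talks.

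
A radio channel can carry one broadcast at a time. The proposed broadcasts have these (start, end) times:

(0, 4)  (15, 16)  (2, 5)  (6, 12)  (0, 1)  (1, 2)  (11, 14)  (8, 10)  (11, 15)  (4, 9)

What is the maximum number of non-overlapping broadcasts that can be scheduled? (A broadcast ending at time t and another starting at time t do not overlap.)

Greedy by earliest finish: after sorting by end time, pick each interval compatible with the last pick.
By end time: (0,1), (1,2), (0,4), (2,5), (4,9), (8,10), (6,12), (11,14), (11,15), (15,16).
Pick (0,1); next start ≥ 1 → (1,2); next start ≥ 2 → (2,5); next start ≥ 5 → (8,10); next start ≥ 10 → (11,14); next start ≥ 14 → (15,16).
Selected 6 broadcasts.

6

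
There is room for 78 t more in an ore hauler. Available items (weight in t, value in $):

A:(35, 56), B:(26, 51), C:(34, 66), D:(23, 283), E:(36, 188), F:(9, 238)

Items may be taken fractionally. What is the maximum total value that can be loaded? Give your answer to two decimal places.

728.62

Sort by value per unit weight and fill in that order.
Ratios (sorted): F 26.44, D 12.30, E 5.22, B 1.96, C 1.94, A 1.60
take F (9 @ 238); take D (23 @ 283); take E (36 @ 188); take 10/26 of B → 19.62. Capacity used 78/78.
Total value = 728.62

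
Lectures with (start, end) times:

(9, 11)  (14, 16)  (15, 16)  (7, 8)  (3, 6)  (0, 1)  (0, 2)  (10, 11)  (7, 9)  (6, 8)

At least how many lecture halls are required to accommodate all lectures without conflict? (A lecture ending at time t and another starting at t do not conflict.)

3

Count concurrent intervals with a sweep; the peak is the room count.
starts: [0, 0, 3, 6, 7, 7, 9, 10, 14, 15]
ends:   [1, 2, 6, 8, 8, 9, 11, 11, 16, 16]
s0→1 s0→2 e1→1 e2→0 s3→1 e6→0 s6→1 s7→2 s7→3  — peak 3.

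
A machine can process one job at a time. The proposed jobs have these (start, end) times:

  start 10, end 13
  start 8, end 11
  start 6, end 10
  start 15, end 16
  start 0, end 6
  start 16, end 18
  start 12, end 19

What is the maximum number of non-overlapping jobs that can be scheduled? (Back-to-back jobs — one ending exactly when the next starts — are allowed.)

5

Order by finish time; keep every interval that doesn't clash with the previous kept one.
By end time: (0,6), (6,10), (8,11), (10,13), (15,16), (16,18), (12,19).
Pick (0,6); next start ≥ 6 → (6,10); next start ≥ 10 → (10,13); next start ≥ 13 → (15,16); next start ≥ 16 → (16,18).
Selected 5 jobs.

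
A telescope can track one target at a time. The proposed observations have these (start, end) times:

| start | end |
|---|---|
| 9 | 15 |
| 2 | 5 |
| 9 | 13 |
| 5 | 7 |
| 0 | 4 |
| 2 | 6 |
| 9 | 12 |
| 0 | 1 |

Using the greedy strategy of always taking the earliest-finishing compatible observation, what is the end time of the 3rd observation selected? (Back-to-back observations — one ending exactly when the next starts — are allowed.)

By end time: (0,1), (0,4), (2,5), (2,6), (5,7), (9,12), (9,13), (9,15).
Pick (0,1); next start ≥ 1 → (2,5); next start ≥ 5 → (5,7); next start ≥ 7 → (9,12).
Selected: (0,1) (2,5) (5,7) (9,12)

7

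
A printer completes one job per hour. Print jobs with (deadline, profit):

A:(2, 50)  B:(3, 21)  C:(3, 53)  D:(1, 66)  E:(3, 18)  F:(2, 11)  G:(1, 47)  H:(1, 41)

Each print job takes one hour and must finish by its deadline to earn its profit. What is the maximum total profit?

By profit: D(d1,66), C(d3,53), A(d2,50), G(d1,47), H(d1,41), B(d3,21), E(d3,18), F(d2,11)
D→slot 1; C→slot 3; A→slot 2; G skipped; H skipped; B skipped; E skipped; F skipped.
Profit = 66 + 50 + 53 = 169

169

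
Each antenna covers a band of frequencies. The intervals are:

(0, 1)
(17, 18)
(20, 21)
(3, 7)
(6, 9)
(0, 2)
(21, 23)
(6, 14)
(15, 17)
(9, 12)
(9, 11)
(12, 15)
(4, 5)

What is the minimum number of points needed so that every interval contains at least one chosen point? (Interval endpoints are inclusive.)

6

By right end: [0,1]  [0,2]  [4,5]  [3,7]  [6,9]  [9,11]  [9,12]  [6,14]  [12,15]  [15,17]  [17,18]  [20,21]  [21,23]
[0,1] uncovered → point at 1; [4,5] uncovered → point at 5; [6,9] uncovered → point at 9; [12,15] uncovered → point at 15; [17,18] uncovered → point at 18; [20,21] uncovered → point at 21.
Points: 1, 5, 9, 15, 18, 21 (6 total).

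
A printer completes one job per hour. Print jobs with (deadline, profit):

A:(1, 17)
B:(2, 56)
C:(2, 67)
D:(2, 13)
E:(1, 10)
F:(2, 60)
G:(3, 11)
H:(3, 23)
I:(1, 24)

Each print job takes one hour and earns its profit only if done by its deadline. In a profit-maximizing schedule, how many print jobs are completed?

Profit order: C=67 F=60 B=56 I=24 H=23 A=17 D=13 G=11 E=10
Assign: C→slot 2, F→slot 1, B skipped, I skipped, H→slot 3, A skipped, D skipped, G skipped, E skipped.
Slots: [1:F] [2:C] [3:H]
3 of 9 scheduled.

3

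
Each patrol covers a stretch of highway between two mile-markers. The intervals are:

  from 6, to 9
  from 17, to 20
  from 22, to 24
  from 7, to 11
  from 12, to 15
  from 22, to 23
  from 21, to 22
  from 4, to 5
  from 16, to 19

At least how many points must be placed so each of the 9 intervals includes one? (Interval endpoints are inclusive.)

Process intervals by earliest right end; each time one isn't hit yet, stab at its right endpoint.
By right end: [4,5]  [6,9]  [7,11]  [12,15]  [16,19]  [17,20]  [21,22]  [22,23]  [22,24]
[4,5] uncovered → point at 5; [6,9] uncovered → point at 9; [12,15] uncovered → point at 15; [16,19] uncovered → point at 19; [21,22] uncovered → point at 22.
Points: 5, 9, 15, 19, 22 (5 total).

5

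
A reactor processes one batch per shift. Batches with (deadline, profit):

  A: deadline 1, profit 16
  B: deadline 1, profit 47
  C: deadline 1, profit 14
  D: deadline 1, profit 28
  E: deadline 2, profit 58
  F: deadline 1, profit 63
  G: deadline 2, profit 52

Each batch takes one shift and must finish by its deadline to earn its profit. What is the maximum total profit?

Sort by profit descending; place each in the latest free slot ≤ its deadline.
Profit order: F=63 E=58 G=52 B=47 D=28 A=16 C=14
Assign: F→slot 1, E→slot 2, G skipped, B skipped, D skipped, A skipped, C skipped.
Slots: [1:F] [2:E]
Profit = 63 + 58 = 121

121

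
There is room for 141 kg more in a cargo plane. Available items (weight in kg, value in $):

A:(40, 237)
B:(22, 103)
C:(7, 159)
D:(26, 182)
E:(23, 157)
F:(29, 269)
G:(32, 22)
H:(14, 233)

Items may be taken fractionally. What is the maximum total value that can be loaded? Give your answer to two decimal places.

Sort by value per unit weight and fill in that order.
Order: C (159/7=22.71) > H (233/14=16.64) > F (269/29=9.28) > D (182/26=7.00) > E (157/23=6.83) > A (237/40=5.92) > B (103/22=4.68) > G (22/32=0.69)
Fill: take C (7 @ 159) → take H (14 @ 233) → take F (29 @ 269) → take D (26 @ 182) → take E (23 @ 157) → take A (40 @ 237) → take 2/22 of B → 9.36; 141/141 used.
Total value = 1246.36

1246.36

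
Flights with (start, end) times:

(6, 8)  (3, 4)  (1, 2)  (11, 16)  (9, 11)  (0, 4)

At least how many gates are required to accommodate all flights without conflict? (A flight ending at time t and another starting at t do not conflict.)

2

The answer is the maximum number of intervals overlapping at any instant.
Events (time:±→running): 0:+→1 1:+→2 … peak 2.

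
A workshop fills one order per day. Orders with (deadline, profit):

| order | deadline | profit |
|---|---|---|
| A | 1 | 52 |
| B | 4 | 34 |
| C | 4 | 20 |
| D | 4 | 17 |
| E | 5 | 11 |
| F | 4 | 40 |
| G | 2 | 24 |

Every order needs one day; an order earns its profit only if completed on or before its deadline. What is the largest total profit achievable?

Take jobs in profit order; each goes to the latest open slot no later than its deadline.
Profit order: A=52 F=40 B=34 G=24 C=20 D=17 E=11
Assign: A→slot 1, F→slot 4, B→slot 3, G→slot 2, C skipped, D skipped, E→slot 5.
Slots: [1:A] [2:G] [3:B] [4:F] [5:E]
Profit = 52 + 24 + 34 + 40 + 11 = 161

161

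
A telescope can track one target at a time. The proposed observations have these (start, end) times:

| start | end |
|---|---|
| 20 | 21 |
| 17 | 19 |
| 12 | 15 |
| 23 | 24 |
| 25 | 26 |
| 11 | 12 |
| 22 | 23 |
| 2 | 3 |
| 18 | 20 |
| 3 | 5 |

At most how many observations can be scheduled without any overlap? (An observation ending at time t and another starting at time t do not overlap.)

By end time: (2,3), (3,5), (11,12), (12,15), (17,19), (18,20), (20,21), (22,23), (23,24), (25,26).
Pick (2,3); next start ≥ 3 → (3,5); next start ≥ 5 → (11,12); next start ≥ 12 → (12,15); next start ≥ 15 → (17,19); next start ≥ 19 → (20,21); next start ≥ 21 → (22,23); next start ≥ 23 → (23,24); next start ≥ 24 → (25,26).
Selected 9 observations.

9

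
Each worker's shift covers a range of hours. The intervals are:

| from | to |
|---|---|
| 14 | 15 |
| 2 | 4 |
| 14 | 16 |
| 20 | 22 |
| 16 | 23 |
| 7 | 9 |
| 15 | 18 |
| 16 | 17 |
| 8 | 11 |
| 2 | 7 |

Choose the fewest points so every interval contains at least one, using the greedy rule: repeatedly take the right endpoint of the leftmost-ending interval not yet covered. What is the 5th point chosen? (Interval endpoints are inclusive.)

Sort by right endpoint; whenever an interval is uncovered, place a point at its right end.
Sorted: [2,4] [2,7] [7,9] [8,11] [14,15] [14,16] [16,17] [15,18] [20,22] [16,23]
{[2,4],[2,7]} hit by 4; {[7,9],[8,11]} hit by 9; {[14,15],[14,16]} hit by 15; {[16,17],[15,18]} hit by 17; {[20,22],[16,23]} hit by 22.
Points: 4, 9, 15, 17, 22 (5 total).

22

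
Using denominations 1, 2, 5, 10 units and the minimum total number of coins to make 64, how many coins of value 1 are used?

Greedy: take as many of the largest coin as possible, then repeat with the remainder.
64 = 6×10 + 2×2
Count of 1: 0

0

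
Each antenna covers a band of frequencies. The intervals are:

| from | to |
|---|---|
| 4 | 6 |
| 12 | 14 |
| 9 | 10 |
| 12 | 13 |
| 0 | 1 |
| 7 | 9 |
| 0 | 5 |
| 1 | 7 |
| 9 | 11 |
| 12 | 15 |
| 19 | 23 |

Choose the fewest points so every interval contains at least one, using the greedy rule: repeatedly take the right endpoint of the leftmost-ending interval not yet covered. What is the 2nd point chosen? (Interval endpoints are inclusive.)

Process intervals by earliest right end; each time one isn't hit yet, stab at its right endpoint.
Sorted: [0,1] [0,5] [4,6] [1,7] [7,9] [9,10] [9,11] [12,13] [12,14] [12,15] [19,23]
{[0,1],[0,5]} hit by 1; {[4,6],[1,7]} hit by 6; {[7,9],[9,10],[9,11]} hit by 9; {[12,13],[12,14],[12,15]} hit by 13; {[19,23]} hit by 23.
Points: 1, 6, 9, 13, 23 (5 total).

6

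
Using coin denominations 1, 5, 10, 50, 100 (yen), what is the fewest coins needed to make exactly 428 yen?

428 = 4×100 + 2×10 + 1×5 + 3×1
Total coins = 4 + 2 + 1 + 3 = 10

10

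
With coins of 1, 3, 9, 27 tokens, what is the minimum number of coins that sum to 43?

43 − 1×27→16 − 1×9→7 − 2×3→1 − 1×1→0
Total coins = 1 + 1 + 2 + 1 = 5

5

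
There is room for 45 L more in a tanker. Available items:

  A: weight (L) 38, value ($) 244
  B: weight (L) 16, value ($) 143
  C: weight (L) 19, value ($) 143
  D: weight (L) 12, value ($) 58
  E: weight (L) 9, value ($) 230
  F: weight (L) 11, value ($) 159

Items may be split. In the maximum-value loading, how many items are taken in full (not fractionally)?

Ratios (sorted): E 25.56, F 14.45, B 8.94, C 7.53, A 6.42, D 4.83
take E (9 @ 230); take F (11 @ 159); take B (16 @ 143); take 9/19 of C → 67.74. Capacity used 45/45.
3 item(s) taken whole; one partial (take 9/19 of C).

3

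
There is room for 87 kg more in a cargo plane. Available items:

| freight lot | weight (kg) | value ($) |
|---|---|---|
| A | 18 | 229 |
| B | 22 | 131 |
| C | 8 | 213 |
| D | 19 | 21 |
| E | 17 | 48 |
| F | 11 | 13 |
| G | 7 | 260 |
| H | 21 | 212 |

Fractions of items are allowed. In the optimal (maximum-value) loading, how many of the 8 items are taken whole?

Order: G (260/7=37.14) > C (213/8=26.62) > A (229/18=12.72) > H (212/21=10.10) > B (131/22=5.95) > E (48/17=2.82) > F (13/11=1.18) > D (21/19=1.11)
Fill: take G (7 @ 260) → take C (8 @ 213) → take A (18 @ 229) → take H (21 @ 212) → take B (22 @ 131) → take 11/17 of E → 31.06; 87/87 used.
5 item(s) taken whole; one partial (take 11/17 of E).

5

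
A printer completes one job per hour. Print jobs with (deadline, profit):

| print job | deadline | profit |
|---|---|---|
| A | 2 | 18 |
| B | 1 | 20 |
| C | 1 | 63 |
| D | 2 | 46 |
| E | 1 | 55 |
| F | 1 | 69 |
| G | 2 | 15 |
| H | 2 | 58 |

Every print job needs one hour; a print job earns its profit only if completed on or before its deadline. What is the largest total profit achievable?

127

Sort by profit descending; place each in the latest free slot ≤ its deadline.
Profit order: F=69 C=63 H=58 E=55 D=46 B=20 A=18 G=15
Assign: F→slot 1, C skipped, H→slot 2, E skipped, D skipped, B skipped, A skipped, G skipped.
Slots: [1:F] [2:H]
Profit = 69 + 58 = 127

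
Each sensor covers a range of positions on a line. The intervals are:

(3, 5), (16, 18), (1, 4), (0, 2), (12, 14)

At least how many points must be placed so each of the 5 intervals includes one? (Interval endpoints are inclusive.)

By right end: [0,2]  [1,4]  [3,5]  [12,14]  [16,18]
[0,2] uncovered → point at 2; [3,5] uncovered → point at 5; [12,14] uncovered → point at 14; [16,18] uncovered → point at 18.
Points: 2, 5, 14, 18 (4 total).

4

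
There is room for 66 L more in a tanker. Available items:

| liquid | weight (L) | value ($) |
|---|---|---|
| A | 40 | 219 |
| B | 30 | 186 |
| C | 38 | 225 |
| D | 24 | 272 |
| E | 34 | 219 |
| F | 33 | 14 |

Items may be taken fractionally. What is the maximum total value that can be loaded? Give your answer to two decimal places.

540.60

Order: D (272/24=11.33) > E (219/34=6.44) > B (186/30=6.20) > C (225/38=5.92) > A (219/40=5.47) > F (14/33=0.42)
Fill: take D (24 @ 272) → take E (34 @ 219) → take 8/30 of B → 49.60; 66/66 used.
Total value = 540.60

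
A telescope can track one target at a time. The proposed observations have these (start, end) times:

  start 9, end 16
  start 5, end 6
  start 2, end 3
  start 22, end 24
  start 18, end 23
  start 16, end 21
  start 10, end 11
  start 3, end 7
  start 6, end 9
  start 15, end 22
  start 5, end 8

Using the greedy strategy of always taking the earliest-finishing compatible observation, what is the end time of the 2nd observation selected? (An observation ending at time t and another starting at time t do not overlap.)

6

Order by finish time; keep every interval that doesn't clash with the previous kept one.
By end time: (2,3), (5,6), (3,7), (5,8), (6,9), (10,11), (9,16), (16,21), (15,22), (18,23), (22,24).
Pick (2,3); next start ≥ 3 → (5,6); next start ≥ 6 → (6,9); next start ≥ 9 → (10,11); next start ≥ 11 → (16,21); next start ≥ 21 → (22,24).
Selected: (2,3) (5,6) (6,9) (10,11) (16,21) (22,24)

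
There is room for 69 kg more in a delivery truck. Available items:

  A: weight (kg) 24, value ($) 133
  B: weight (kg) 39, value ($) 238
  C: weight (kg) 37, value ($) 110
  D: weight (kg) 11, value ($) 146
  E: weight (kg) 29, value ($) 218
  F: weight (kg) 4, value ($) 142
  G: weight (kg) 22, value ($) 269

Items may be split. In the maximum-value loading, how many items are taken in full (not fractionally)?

Order: F (142/4=35.50) > D (146/11=13.27) > G (269/22=12.23) > E (218/29=7.52) > B (238/39=6.10) > A (133/24=5.54) > C (110/37=2.97)
Fill: take F (4 @ 142) → take D (11 @ 146) → take G (22 @ 269) → take E (29 @ 218) → take 3/39 of B → 18.31; 69/69 used.
4 item(s) taken whole; one partial (take 3/39 of B).

4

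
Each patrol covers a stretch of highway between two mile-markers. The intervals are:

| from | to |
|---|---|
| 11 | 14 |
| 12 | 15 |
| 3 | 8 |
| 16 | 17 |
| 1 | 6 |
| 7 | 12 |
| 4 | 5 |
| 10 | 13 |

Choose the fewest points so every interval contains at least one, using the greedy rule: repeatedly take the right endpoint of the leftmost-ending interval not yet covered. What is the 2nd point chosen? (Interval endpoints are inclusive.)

12

Sorted: [4,5] [1,6] [3,8] [7,12] [10,13] [11,14] [12,15] [16,17]
{[4,5],[1,6],[3,8]} hit by 5; {[7,12],[10,13],[11,14],[12,15]} hit by 12; {[16,17]} hit by 17.
Points: 5, 12, 17 (3 total).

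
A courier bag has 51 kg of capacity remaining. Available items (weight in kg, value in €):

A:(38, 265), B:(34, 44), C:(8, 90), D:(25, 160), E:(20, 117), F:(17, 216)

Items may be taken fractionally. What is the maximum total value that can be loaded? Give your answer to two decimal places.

Order: F (216/17=12.71) > C (90/8=11.25) > A (265/38=6.97) > D (160/25=6.40) > E (117/20=5.85) > B (44/34=1.29)
Fill: take F (17 @ 216) → take C (8 @ 90) → take 26/38 of A → 181.32; 51/51 used.
Total value = 487.32

487.32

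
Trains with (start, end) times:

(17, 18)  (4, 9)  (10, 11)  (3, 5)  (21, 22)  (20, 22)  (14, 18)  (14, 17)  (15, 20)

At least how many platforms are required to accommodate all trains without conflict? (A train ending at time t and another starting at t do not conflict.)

Count concurrent intervals with a sweep; the peak is the room count.
starts: [3, 4, 10, 14, 14, 15, 17, 20, 21]
ends:   [5, 9, 11, 17, 18, 18, 20, 22, 22]
s3→1 s4→2 e5→1 e9→0 s10→1 e11→0 s14→1 s14→2 s15→3  — peak 3.

3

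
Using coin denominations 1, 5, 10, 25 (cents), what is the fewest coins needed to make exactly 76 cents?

4

Greedy: take as many of the largest coin as possible, then repeat with the remainder.
76 − 3×25→1 − 1×1→0
Total coins = 3 + 1 = 4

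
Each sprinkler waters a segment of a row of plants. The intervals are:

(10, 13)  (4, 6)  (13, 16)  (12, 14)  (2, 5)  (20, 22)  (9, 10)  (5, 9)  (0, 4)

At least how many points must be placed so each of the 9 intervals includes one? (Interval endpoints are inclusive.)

4

Sort by right endpoint; whenever an interval is uncovered, place a point at its right end.
Sorted: [0,4] [2,5] [4,6] [5,9] [9,10] [10,13] [12,14] [13,16] [20,22]
{[0,4],[2,5],[4,6]} hit by 4; {[5,9],[9,10]} hit by 9; {[10,13],[12,14],[13,16]} hit by 13; {[20,22]} hit by 22.
Points: 4, 9, 13, 22 (4 total).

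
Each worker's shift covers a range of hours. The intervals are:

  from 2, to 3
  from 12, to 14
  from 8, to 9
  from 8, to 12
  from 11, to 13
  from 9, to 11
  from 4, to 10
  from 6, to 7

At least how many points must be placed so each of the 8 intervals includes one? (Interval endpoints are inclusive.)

4

By right end: [2,3]  [6,7]  [8,9]  [4,10]  [9,11]  [8,12]  [11,13]  [12,14]
[2,3] uncovered → point at 3; [6,7] uncovered → point at 7; [8,9] uncovered → point at 9; [11,13] uncovered → point at 13.
Points: 3, 7, 9, 13 (4 total).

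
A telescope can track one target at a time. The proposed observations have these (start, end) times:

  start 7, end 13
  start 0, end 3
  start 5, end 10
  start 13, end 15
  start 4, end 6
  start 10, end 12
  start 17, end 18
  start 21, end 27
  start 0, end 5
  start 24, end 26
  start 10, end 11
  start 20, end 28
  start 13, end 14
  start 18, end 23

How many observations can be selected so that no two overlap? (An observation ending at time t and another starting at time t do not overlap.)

Sort by end time and greedily take each interval whose start is ≥ the last chosen end.
By end time: (0,3), (0,5), (4,6), (5,10), (10,11), (10,12), (7,13), (13,14), (13,15), (17,18), (18,23), (24,26), (21,27), (20,28).
Pick (0,3); next start ≥ 3 → (4,6); next start ≥ 6 → (10,11); next start ≥ 11 → (13,14); next start ≥ 14 → (17,18); next start ≥ 18 → (18,23); next start ≥ 23 → (24,26).
Selected 7 observations.

7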